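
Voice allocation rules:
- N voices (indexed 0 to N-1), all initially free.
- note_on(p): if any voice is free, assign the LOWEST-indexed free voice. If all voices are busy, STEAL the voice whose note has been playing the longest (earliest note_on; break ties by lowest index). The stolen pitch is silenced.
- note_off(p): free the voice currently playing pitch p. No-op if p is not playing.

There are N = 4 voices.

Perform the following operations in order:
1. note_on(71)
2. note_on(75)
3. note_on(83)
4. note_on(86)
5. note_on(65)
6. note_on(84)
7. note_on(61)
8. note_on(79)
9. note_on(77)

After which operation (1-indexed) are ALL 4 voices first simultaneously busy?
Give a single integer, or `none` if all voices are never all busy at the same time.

Answer: 4

Derivation:
Op 1: note_on(71): voice 0 is free -> assigned | voices=[71 - - -]
Op 2: note_on(75): voice 1 is free -> assigned | voices=[71 75 - -]
Op 3: note_on(83): voice 2 is free -> assigned | voices=[71 75 83 -]
Op 4: note_on(86): voice 3 is free -> assigned | voices=[71 75 83 86]
Op 5: note_on(65): all voices busy, STEAL voice 0 (pitch 71, oldest) -> assign | voices=[65 75 83 86]
Op 6: note_on(84): all voices busy, STEAL voice 1 (pitch 75, oldest) -> assign | voices=[65 84 83 86]
Op 7: note_on(61): all voices busy, STEAL voice 2 (pitch 83, oldest) -> assign | voices=[65 84 61 86]
Op 8: note_on(79): all voices busy, STEAL voice 3 (pitch 86, oldest) -> assign | voices=[65 84 61 79]
Op 9: note_on(77): all voices busy, STEAL voice 0 (pitch 65, oldest) -> assign | voices=[77 84 61 79]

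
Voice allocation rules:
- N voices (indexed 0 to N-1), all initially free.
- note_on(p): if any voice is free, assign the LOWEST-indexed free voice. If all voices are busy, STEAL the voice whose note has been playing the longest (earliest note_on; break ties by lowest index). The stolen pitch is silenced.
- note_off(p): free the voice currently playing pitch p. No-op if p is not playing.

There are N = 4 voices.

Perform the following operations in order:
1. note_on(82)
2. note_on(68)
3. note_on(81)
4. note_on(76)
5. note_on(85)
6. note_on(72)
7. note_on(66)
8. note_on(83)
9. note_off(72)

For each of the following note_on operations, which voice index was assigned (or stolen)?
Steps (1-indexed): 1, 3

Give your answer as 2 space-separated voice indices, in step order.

Answer: 0 2

Derivation:
Op 1: note_on(82): voice 0 is free -> assigned | voices=[82 - - -]
Op 2: note_on(68): voice 1 is free -> assigned | voices=[82 68 - -]
Op 3: note_on(81): voice 2 is free -> assigned | voices=[82 68 81 -]
Op 4: note_on(76): voice 3 is free -> assigned | voices=[82 68 81 76]
Op 5: note_on(85): all voices busy, STEAL voice 0 (pitch 82, oldest) -> assign | voices=[85 68 81 76]
Op 6: note_on(72): all voices busy, STEAL voice 1 (pitch 68, oldest) -> assign | voices=[85 72 81 76]
Op 7: note_on(66): all voices busy, STEAL voice 2 (pitch 81, oldest) -> assign | voices=[85 72 66 76]
Op 8: note_on(83): all voices busy, STEAL voice 3 (pitch 76, oldest) -> assign | voices=[85 72 66 83]
Op 9: note_off(72): free voice 1 | voices=[85 - 66 83]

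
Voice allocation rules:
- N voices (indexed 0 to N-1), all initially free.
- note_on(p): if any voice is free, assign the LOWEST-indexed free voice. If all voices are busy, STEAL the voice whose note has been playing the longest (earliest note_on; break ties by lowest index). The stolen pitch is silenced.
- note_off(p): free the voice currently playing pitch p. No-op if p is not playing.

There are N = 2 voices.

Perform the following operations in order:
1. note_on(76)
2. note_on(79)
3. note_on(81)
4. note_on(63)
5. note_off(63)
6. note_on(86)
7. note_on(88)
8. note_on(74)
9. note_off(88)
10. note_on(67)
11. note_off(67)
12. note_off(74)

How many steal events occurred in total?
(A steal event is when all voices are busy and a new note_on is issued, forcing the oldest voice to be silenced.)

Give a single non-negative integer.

Op 1: note_on(76): voice 0 is free -> assigned | voices=[76 -]
Op 2: note_on(79): voice 1 is free -> assigned | voices=[76 79]
Op 3: note_on(81): all voices busy, STEAL voice 0 (pitch 76, oldest) -> assign | voices=[81 79]
Op 4: note_on(63): all voices busy, STEAL voice 1 (pitch 79, oldest) -> assign | voices=[81 63]
Op 5: note_off(63): free voice 1 | voices=[81 -]
Op 6: note_on(86): voice 1 is free -> assigned | voices=[81 86]
Op 7: note_on(88): all voices busy, STEAL voice 0 (pitch 81, oldest) -> assign | voices=[88 86]
Op 8: note_on(74): all voices busy, STEAL voice 1 (pitch 86, oldest) -> assign | voices=[88 74]
Op 9: note_off(88): free voice 0 | voices=[- 74]
Op 10: note_on(67): voice 0 is free -> assigned | voices=[67 74]
Op 11: note_off(67): free voice 0 | voices=[- 74]
Op 12: note_off(74): free voice 1 | voices=[- -]

Answer: 4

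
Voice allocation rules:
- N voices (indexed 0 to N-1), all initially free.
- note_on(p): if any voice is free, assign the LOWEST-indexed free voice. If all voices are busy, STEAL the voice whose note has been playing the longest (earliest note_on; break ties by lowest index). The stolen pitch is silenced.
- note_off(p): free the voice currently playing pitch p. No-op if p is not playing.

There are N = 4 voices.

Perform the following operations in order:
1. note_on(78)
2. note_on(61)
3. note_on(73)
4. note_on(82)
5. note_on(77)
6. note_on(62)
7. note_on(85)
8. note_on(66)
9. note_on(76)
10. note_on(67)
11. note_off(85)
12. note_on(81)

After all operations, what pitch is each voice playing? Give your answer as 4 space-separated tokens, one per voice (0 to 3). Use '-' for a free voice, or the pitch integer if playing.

Op 1: note_on(78): voice 0 is free -> assigned | voices=[78 - - -]
Op 2: note_on(61): voice 1 is free -> assigned | voices=[78 61 - -]
Op 3: note_on(73): voice 2 is free -> assigned | voices=[78 61 73 -]
Op 4: note_on(82): voice 3 is free -> assigned | voices=[78 61 73 82]
Op 5: note_on(77): all voices busy, STEAL voice 0 (pitch 78, oldest) -> assign | voices=[77 61 73 82]
Op 6: note_on(62): all voices busy, STEAL voice 1 (pitch 61, oldest) -> assign | voices=[77 62 73 82]
Op 7: note_on(85): all voices busy, STEAL voice 2 (pitch 73, oldest) -> assign | voices=[77 62 85 82]
Op 8: note_on(66): all voices busy, STEAL voice 3 (pitch 82, oldest) -> assign | voices=[77 62 85 66]
Op 9: note_on(76): all voices busy, STEAL voice 0 (pitch 77, oldest) -> assign | voices=[76 62 85 66]
Op 10: note_on(67): all voices busy, STEAL voice 1 (pitch 62, oldest) -> assign | voices=[76 67 85 66]
Op 11: note_off(85): free voice 2 | voices=[76 67 - 66]
Op 12: note_on(81): voice 2 is free -> assigned | voices=[76 67 81 66]

Answer: 76 67 81 66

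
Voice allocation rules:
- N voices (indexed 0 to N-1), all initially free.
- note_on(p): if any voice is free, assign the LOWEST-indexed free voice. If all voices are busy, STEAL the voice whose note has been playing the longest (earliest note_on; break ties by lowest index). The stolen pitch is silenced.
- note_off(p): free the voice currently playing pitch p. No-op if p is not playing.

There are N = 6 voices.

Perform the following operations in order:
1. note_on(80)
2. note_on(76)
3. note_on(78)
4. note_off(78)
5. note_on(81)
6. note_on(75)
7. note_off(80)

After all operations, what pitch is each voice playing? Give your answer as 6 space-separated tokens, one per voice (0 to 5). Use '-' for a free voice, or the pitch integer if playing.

Op 1: note_on(80): voice 0 is free -> assigned | voices=[80 - - - - -]
Op 2: note_on(76): voice 1 is free -> assigned | voices=[80 76 - - - -]
Op 3: note_on(78): voice 2 is free -> assigned | voices=[80 76 78 - - -]
Op 4: note_off(78): free voice 2 | voices=[80 76 - - - -]
Op 5: note_on(81): voice 2 is free -> assigned | voices=[80 76 81 - - -]
Op 6: note_on(75): voice 3 is free -> assigned | voices=[80 76 81 75 - -]
Op 7: note_off(80): free voice 0 | voices=[- 76 81 75 - -]

Answer: - 76 81 75 - -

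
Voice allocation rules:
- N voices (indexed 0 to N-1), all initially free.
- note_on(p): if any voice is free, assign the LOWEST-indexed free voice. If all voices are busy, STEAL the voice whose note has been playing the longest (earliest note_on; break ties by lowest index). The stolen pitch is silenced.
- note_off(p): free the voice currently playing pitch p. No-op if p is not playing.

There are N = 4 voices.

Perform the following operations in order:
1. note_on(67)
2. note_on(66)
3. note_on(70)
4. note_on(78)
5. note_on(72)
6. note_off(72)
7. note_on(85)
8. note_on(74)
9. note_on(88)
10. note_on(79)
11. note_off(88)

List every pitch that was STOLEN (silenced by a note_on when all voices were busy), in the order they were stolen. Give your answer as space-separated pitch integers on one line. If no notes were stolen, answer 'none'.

Op 1: note_on(67): voice 0 is free -> assigned | voices=[67 - - -]
Op 2: note_on(66): voice 1 is free -> assigned | voices=[67 66 - -]
Op 3: note_on(70): voice 2 is free -> assigned | voices=[67 66 70 -]
Op 4: note_on(78): voice 3 is free -> assigned | voices=[67 66 70 78]
Op 5: note_on(72): all voices busy, STEAL voice 0 (pitch 67, oldest) -> assign | voices=[72 66 70 78]
Op 6: note_off(72): free voice 0 | voices=[- 66 70 78]
Op 7: note_on(85): voice 0 is free -> assigned | voices=[85 66 70 78]
Op 8: note_on(74): all voices busy, STEAL voice 1 (pitch 66, oldest) -> assign | voices=[85 74 70 78]
Op 9: note_on(88): all voices busy, STEAL voice 2 (pitch 70, oldest) -> assign | voices=[85 74 88 78]
Op 10: note_on(79): all voices busy, STEAL voice 3 (pitch 78, oldest) -> assign | voices=[85 74 88 79]
Op 11: note_off(88): free voice 2 | voices=[85 74 - 79]

Answer: 67 66 70 78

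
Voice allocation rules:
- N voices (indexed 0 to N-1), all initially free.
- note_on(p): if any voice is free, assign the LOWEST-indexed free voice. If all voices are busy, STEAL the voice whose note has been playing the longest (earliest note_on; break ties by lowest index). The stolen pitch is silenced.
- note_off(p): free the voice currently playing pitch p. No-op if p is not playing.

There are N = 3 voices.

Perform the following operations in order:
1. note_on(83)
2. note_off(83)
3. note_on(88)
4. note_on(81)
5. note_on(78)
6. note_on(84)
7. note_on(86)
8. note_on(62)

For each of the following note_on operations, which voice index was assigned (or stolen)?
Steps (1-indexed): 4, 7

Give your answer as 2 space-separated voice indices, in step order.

Op 1: note_on(83): voice 0 is free -> assigned | voices=[83 - -]
Op 2: note_off(83): free voice 0 | voices=[- - -]
Op 3: note_on(88): voice 0 is free -> assigned | voices=[88 - -]
Op 4: note_on(81): voice 1 is free -> assigned | voices=[88 81 -]
Op 5: note_on(78): voice 2 is free -> assigned | voices=[88 81 78]
Op 6: note_on(84): all voices busy, STEAL voice 0 (pitch 88, oldest) -> assign | voices=[84 81 78]
Op 7: note_on(86): all voices busy, STEAL voice 1 (pitch 81, oldest) -> assign | voices=[84 86 78]
Op 8: note_on(62): all voices busy, STEAL voice 2 (pitch 78, oldest) -> assign | voices=[84 86 62]

Answer: 1 1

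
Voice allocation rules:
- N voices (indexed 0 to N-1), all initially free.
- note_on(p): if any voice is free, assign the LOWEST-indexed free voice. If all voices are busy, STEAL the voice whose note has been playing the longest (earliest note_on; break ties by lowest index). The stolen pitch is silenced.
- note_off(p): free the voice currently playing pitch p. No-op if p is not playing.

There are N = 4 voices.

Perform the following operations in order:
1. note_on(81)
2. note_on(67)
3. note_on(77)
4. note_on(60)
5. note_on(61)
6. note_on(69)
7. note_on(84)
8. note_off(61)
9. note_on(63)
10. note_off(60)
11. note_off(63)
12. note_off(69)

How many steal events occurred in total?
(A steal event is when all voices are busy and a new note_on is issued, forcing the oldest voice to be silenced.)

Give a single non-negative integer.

Answer: 3

Derivation:
Op 1: note_on(81): voice 0 is free -> assigned | voices=[81 - - -]
Op 2: note_on(67): voice 1 is free -> assigned | voices=[81 67 - -]
Op 3: note_on(77): voice 2 is free -> assigned | voices=[81 67 77 -]
Op 4: note_on(60): voice 3 is free -> assigned | voices=[81 67 77 60]
Op 5: note_on(61): all voices busy, STEAL voice 0 (pitch 81, oldest) -> assign | voices=[61 67 77 60]
Op 6: note_on(69): all voices busy, STEAL voice 1 (pitch 67, oldest) -> assign | voices=[61 69 77 60]
Op 7: note_on(84): all voices busy, STEAL voice 2 (pitch 77, oldest) -> assign | voices=[61 69 84 60]
Op 8: note_off(61): free voice 0 | voices=[- 69 84 60]
Op 9: note_on(63): voice 0 is free -> assigned | voices=[63 69 84 60]
Op 10: note_off(60): free voice 3 | voices=[63 69 84 -]
Op 11: note_off(63): free voice 0 | voices=[- 69 84 -]
Op 12: note_off(69): free voice 1 | voices=[- - 84 -]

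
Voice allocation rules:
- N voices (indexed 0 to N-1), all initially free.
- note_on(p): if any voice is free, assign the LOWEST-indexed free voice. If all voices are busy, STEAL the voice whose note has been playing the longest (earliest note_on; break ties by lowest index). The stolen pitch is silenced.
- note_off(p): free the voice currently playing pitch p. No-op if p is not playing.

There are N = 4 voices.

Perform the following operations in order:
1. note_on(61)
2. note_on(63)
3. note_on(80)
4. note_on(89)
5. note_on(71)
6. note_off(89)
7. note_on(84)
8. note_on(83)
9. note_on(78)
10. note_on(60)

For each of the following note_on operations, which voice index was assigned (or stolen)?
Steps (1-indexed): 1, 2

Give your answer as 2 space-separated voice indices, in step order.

Op 1: note_on(61): voice 0 is free -> assigned | voices=[61 - - -]
Op 2: note_on(63): voice 1 is free -> assigned | voices=[61 63 - -]
Op 3: note_on(80): voice 2 is free -> assigned | voices=[61 63 80 -]
Op 4: note_on(89): voice 3 is free -> assigned | voices=[61 63 80 89]
Op 5: note_on(71): all voices busy, STEAL voice 0 (pitch 61, oldest) -> assign | voices=[71 63 80 89]
Op 6: note_off(89): free voice 3 | voices=[71 63 80 -]
Op 7: note_on(84): voice 3 is free -> assigned | voices=[71 63 80 84]
Op 8: note_on(83): all voices busy, STEAL voice 1 (pitch 63, oldest) -> assign | voices=[71 83 80 84]
Op 9: note_on(78): all voices busy, STEAL voice 2 (pitch 80, oldest) -> assign | voices=[71 83 78 84]
Op 10: note_on(60): all voices busy, STEAL voice 0 (pitch 71, oldest) -> assign | voices=[60 83 78 84]

Answer: 0 1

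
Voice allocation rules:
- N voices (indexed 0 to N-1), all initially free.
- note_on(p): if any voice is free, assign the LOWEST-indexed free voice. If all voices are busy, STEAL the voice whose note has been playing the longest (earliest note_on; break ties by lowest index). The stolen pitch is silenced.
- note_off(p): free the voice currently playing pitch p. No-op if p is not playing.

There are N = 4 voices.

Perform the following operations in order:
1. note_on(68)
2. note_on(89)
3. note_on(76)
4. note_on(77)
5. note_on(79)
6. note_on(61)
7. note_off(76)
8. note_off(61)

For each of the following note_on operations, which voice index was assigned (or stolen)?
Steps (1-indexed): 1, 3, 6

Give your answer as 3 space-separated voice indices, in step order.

Op 1: note_on(68): voice 0 is free -> assigned | voices=[68 - - -]
Op 2: note_on(89): voice 1 is free -> assigned | voices=[68 89 - -]
Op 3: note_on(76): voice 2 is free -> assigned | voices=[68 89 76 -]
Op 4: note_on(77): voice 3 is free -> assigned | voices=[68 89 76 77]
Op 5: note_on(79): all voices busy, STEAL voice 0 (pitch 68, oldest) -> assign | voices=[79 89 76 77]
Op 6: note_on(61): all voices busy, STEAL voice 1 (pitch 89, oldest) -> assign | voices=[79 61 76 77]
Op 7: note_off(76): free voice 2 | voices=[79 61 - 77]
Op 8: note_off(61): free voice 1 | voices=[79 - - 77]

Answer: 0 2 1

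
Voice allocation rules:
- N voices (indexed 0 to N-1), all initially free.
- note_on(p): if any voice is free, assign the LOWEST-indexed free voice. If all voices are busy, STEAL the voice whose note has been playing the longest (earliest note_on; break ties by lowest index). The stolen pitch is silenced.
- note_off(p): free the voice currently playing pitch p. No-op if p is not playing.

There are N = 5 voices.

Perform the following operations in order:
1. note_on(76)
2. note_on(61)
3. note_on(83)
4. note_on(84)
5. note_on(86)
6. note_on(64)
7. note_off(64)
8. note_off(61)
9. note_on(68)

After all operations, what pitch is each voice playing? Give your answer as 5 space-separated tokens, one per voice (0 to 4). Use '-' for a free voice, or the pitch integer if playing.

Op 1: note_on(76): voice 0 is free -> assigned | voices=[76 - - - -]
Op 2: note_on(61): voice 1 is free -> assigned | voices=[76 61 - - -]
Op 3: note_on(83): voice 2 is free -> assigned | voices=[76 61 83 - -]
Op 4: note_on(84): voice 3 is free -> assigned | voices=[76 61 83 84 -]
Op 5: note_on(86): voice 4 is free -> assigned | voices=[76 61 83 84 86]
Op 6: note_on(64): all voices busy, STEAL voice 0 (pitch 76, oldest) -> assign | voices=[64 61 83 84 86]
Op 7: note_off(64): free voice 0 | voices=[- 61 83 84 86]
Op 8: note_off(61): free voice 1 | voices=[- - 83 84 86]
Op 9: note_on(68): voice 0 is free -> assigned | voices=[68 - 83 84 86]

Answer: 68 - 83 84 86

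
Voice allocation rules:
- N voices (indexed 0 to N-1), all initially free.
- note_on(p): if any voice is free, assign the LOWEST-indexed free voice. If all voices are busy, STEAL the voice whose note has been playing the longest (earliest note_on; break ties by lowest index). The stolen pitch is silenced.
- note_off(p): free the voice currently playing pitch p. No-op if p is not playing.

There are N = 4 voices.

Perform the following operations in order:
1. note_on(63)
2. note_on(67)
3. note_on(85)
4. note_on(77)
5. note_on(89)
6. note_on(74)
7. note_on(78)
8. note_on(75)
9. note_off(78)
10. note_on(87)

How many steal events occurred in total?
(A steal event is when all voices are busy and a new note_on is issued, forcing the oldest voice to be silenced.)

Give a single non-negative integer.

Answer: 4

Derivation:
Op 1: note_on(63): voice 0 is free -> assigned | voices=[63 - - -]
Op 2: note_on(67): voice 1 is free -> assigned | voices=[63 67 - -]
Op 3: note_on(85): voice 2 is free -> assigned | voices=[63 67 85 -]
Op 4: note_on(77): voice 3 is free -> assigned | voices=[63 67 85 77]
Op 5: note_on(89): all voices busy, STEAL voice 0 (pitch 63, oldest) -> assign | voices=[89 67 85 77]
Op 6: note_on(74): all voices busy, STEAL voice 1 (pitch 67, oldest) -> assign | voices=[89 74 85 77]
Op 7: note_on(78): all voices busy, STEAL voice 2 (pitch 85, oldest) -> assign | voices=[89 74 78 77]
Op 8: note_on(75): all voices busy, STEAL voice 3 (pitch 77, oldest) -> assign | voices=[89 74 78 75]
Op 9: note_off(78): free voice 2 | voices=[89 74 - 75]
Op 10: note_on(87): voice 2 is free -> assigned | voices=[89 74 87 75]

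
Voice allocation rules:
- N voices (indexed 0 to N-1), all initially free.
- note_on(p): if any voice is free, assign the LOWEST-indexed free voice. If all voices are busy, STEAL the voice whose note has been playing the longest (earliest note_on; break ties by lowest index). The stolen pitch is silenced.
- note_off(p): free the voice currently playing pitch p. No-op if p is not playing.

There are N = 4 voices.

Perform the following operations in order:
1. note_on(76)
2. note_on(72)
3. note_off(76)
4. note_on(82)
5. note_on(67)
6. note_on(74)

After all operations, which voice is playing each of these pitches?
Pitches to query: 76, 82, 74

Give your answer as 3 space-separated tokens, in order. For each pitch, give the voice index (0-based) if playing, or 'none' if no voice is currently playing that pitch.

Op 1: note_on(76): voice 0 is free -> assigned | voices=[76 - - -]
Op 2: note_on(72): voice 1 is free -> assigned | voices=[76 72 - -]
Op 3: note_off(76): free voice 0 | voices=[- 72 - -]
Op 4: note_on(82): voice 0 is free -> assigned | voices=[82 72 - -]
Op 5: note_on(67): voice 2 is free -> assigned | voices=[82 72 67 -]
Op 6: note_on(74): voice 3 is free -> assigned | voices=[82 72 67 74]

Answer: none 0 3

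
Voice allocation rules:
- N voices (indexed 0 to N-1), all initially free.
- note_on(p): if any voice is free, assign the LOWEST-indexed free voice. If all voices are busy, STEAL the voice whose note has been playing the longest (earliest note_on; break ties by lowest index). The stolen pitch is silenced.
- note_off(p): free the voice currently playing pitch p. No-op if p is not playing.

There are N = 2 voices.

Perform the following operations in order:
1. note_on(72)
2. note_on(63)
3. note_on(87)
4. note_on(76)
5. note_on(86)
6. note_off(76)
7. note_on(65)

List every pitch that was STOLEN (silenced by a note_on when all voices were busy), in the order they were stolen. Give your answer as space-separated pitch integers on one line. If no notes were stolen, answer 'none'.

Answer: 72 63 87

Derivation:
Op 1: note_on(72): voice 0 is free -> assigned | voices=[72 -]
Op 2: note_on(63): voice 1 is free -> assigned | voices=[72 63]
Op 3: note_on(87): all voices busy, STEAL voice 0 (pitch 72, oldest) -> assign | voices=[87 63]
Op 4: note_on(76): all voices busy, STEAL voice 1 (pitch 63, oldest) -> assign | voices=[87 76]
Op 5: note_on(86): all voices busy, STEAL voice 0 (pitch 87, oldest) -> assign | voices=[86 76]
Op 6: note_off(76): free voice 1 | voices=[86 -]
Op 7: note_on(65): voice 1 is free -> assigned | voices=[86 65]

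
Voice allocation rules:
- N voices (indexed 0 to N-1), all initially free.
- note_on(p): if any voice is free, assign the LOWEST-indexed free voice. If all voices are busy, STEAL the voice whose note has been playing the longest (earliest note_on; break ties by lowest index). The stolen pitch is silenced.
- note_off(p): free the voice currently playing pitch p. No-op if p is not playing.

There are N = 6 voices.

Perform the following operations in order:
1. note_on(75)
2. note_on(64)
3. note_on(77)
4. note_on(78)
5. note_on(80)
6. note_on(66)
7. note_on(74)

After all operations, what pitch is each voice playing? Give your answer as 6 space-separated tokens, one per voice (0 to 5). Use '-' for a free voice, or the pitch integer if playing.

Op 1: note_on(75): voice 0 is free -> assigned | voices=[75 - - - - -]
Op 2: note_on(64): voice 1 is free -> assigned | voices=[75 64 - - - -]
Op 3: note_on(77): voice 2 is free -> assigned | voices=[75 64 77 - - -]
Op 4: note_on(78): voice 3 is free -> assigned | voices=[75 64 77 78 - -]
Op 5: note_on(80): voice 4 is free -> assigned | voices=[75 64 77 78 80 -]
Op 6: note_on(66): voice 5 is free -> assigned | voices=[75 64 77 78 80 66]
Op 7: note_on(74): all voices busy, STEAL voice 0 (pitch 75, oldest) -> assign | voices=[74 64 77 78 80 66]

Answer: 74 64 77 78 80 66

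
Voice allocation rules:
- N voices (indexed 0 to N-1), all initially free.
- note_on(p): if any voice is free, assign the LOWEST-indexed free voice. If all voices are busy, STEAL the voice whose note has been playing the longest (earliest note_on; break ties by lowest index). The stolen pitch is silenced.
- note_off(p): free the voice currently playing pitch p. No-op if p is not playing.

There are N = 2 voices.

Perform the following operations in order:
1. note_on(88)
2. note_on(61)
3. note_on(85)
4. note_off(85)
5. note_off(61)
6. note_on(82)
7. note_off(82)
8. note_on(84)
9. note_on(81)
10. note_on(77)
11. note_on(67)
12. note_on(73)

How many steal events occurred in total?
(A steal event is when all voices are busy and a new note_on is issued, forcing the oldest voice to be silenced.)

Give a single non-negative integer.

Answer: 4

Derivation:
Op 1: note_on(88): voice 0 is free -> assigned | voices=[88 -]
Op 2: note_on(61): voice 1 is free -> assigned | voices=[88 61]
Op 3: note_on(85): all voices busy, STEAL voice 0 (pitch 88, oldest) -> assign | voices=[85 61]
Op 4: note_off(85): free voice 0 | voices=[- 61]
Op 5: note_off(61): free voice 1 | voices=[- -]
Op 6: note_on(82): voice 0 is free -> assigned | voices=[82 -]
Op 7: note_off(82): free voice 0 | voices=[- -]
Op 8: note_on(84): voice 0 is free -> assigned | voices=[84 -]
Op 9: note_on(81): voice 1 is free -> assigned | voices=[84 81]
Op 10: note_on(77): all voices busy, STEAL voice 0 (pitch 84, oldest) -> assign | voices=[77 81]
Op 11: note_on(67): all voices busy, STEAL voice 1 (pitch 81, oldest) -> assign | voices=[77 67]
Op 12: note_on(73): all voices busy, STEAL voice 0 (pitch 77, oldest) -> assign | voices=[73 67]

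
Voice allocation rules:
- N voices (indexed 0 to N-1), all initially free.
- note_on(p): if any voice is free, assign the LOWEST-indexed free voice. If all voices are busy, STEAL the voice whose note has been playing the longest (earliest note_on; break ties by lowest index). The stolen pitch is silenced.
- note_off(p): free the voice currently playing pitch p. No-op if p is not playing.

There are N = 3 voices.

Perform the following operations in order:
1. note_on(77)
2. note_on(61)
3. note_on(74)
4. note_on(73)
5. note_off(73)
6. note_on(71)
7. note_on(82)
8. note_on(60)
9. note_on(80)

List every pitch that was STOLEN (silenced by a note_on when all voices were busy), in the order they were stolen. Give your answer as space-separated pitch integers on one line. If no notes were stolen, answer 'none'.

Op 1: note_on(77): voice 0 is free -> assigned | voices=[77 - -]
Op 2: note_on(61): voice 1 is free -> assigned | voices=[77 61 -]
Op 3: note_on(74): voice 2 is free -> assigned | voices=[77 61 74]
Op 4: note_on(73): all voices busy, STEAL voice 0 (pitch 77, oldest) -> assign | voices=[73 61 74]
Op 5: note_off(73): free voice 0 | voices=[- 61 74]
Op 6: note_on(71): voice 0 is free -> assigned | voices=[71 61 74]
Op 7: note_on(82): all voices busy, STEAL voice 1 (pitch 61, oldest) -> assign | voices=[71 82 74]
Op 8: note_on(60): all voices busy, STEAL voice 2 (pitch 74, oldest) -> assign | voices=[71 82 60]
Op 9: note_on(80): all voices busy, STEAL voice 0 (pitch 71, oldest) -> assign | voices=[80 82 60]

Answer: 77 61 74 71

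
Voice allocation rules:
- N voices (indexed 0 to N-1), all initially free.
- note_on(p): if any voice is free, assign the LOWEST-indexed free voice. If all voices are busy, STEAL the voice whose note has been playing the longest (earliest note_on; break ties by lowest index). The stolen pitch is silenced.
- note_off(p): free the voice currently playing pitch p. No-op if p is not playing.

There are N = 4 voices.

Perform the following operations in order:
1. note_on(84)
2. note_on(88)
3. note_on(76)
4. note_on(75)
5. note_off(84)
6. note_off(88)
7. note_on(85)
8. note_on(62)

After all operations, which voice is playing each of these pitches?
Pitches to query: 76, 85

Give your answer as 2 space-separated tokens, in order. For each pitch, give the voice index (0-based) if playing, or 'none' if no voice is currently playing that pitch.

Op 1: note_on(84): voice 0 is free -> assigned | voices=[84 - - -]
Op 2: note_on(88): voice 1 is free -> assigned | voices=[84 88 - -]
Op 3: note_on(76): voice 2 is free -> assigned | voices=[84 88 76 -]
Op 4: note_on(75): voice 3 is free -> assigned | voices=[84 88 76 75]
Op 5: note_off(84): free voice 0 | voices=[- 88 76 75]
Op 6: note_off(88): free voice 1 | voices=[- - 76 75]
Op 7: note_on(85): voice 0 is free -> assigned | voices=[85 - 76 75]
Op 8: note_on(62): voice 1 is free -> assigned | voices=[85 62 76 75]

Answer: 2 0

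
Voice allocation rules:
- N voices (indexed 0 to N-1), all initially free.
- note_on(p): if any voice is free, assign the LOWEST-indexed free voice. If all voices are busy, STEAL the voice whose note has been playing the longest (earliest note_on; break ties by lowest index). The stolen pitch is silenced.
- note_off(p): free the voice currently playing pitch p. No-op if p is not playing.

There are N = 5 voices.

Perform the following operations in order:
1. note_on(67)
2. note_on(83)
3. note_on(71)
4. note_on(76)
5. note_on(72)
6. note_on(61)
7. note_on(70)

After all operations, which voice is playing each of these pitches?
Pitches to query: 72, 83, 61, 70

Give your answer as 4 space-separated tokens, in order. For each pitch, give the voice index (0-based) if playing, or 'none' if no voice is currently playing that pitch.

Answer: 4 none 0 1

Derivation:
Op 1: note_on(67): voice 0 is free -> assigned | voices=[67 - - - -]
Op 2: note_on(83): voice 1 is free -> assigned | voices=[67 83 - - -]
Op 3: note_on(71): voice 2 is free -> assigned | voices=[67 83 71 - -]
Op 4: note_on(76): voice 3 is free -> assigned | voices=[67 83 71 76 -]
Op 5: note_on(72): voice 4 is free -> assigned | voices=[67 83 71 76 72]
Op 6: note_on(61): all voices busy, STEAL voice 0 (pitch 67, oldest) -> assign | voices=[61 83 71 76 72]
Op 7: note_on(70): all voices busy, STEAL voice 1 (pitch 83, oldest) -> assign | voices=[61 70 71 76 72]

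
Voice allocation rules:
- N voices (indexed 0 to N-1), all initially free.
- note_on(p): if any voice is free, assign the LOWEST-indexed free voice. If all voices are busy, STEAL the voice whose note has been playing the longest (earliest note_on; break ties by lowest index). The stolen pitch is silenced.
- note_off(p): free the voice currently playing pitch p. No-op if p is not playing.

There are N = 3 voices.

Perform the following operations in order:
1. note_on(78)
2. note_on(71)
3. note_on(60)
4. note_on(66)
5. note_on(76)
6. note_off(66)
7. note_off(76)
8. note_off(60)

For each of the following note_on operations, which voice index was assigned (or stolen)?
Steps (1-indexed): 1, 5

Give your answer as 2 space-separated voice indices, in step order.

Answer: 0 1

Derivation:
Op 1: note_on(78): voice 0 is free -> assigned | voices=[78 - -]
Op 2: note_on(71): voice 1 is free -> assigned | voices=[78 71 -]
Op 3: note_on(60): voice 2 is free -> assigned | voices=[78 71 60]
Op 4: note_on(66): all voices busy, STEAL voice 0 (pitch 78, oldest) -> assign | voices=[66 71 60]
Op 5: note_on(76): all voices busy, STEAL voice 1 (pitch 71, oldest) -> assign | voices=[66 76 60]
Op 6: note_off(66): free voice 0 | voices=[- 76 60]
Op 7: note_off(76): free voice 1 | voices=[- - 60]
Op 8: note_off(60): free voice 2 | voices=[- - -]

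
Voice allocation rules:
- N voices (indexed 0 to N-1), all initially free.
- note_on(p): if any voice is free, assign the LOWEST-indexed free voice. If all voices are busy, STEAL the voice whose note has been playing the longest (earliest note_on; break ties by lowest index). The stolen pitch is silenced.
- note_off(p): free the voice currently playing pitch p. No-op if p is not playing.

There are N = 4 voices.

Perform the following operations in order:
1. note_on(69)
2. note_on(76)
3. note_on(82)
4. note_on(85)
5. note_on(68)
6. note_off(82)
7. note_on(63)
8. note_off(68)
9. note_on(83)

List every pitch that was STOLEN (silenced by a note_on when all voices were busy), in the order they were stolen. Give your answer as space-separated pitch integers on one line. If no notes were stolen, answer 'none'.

Answer: 69

Derivation:
Op 1: note_on(69): voice 0 is free -> assigned | voices=[69 - - -]
Op 2: note_on(76): voice 1 is free -> assigned | voices=[69 76 - -]
Op 3: note_on(82): voice 2 is free -> assigned | voices=[69 76 82 -]
Op 4: note_on(85): voice 3 is free -> assigned | voices=[69 76 82 85]
Op 5: note_on(68): all voices busy, STEAL voice 0 (pitch 69, oldest) -> assign | voices=[68 76 82 85]
Op 6: note_off(82): free voice 2 | voices=[68 76 - 85]
Op 7: note_on(63): voice 2 is free -> assigned | voices=[68 76 63 85]
Op 8: note_off(68): free voice 0 | voices=[- 76 63 85]
Op 9: note_on(83): voice 0 is free -> assigned | voices=[83 76 63 85]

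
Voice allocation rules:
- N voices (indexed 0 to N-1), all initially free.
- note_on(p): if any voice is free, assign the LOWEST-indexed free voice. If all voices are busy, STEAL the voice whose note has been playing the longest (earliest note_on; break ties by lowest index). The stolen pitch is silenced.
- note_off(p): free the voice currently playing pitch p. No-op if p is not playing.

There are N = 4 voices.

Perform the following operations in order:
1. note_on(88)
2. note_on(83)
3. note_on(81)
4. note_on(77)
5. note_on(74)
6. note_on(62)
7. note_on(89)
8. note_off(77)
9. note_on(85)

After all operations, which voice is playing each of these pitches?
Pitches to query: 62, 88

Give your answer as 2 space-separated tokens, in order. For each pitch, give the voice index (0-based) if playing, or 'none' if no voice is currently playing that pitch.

Answer: 1 none

Derivation:
Op 1: note_on(88): voice 0 is free -> assigned | voices=[88 - - -]
Op 2: note_on(83): voice 1 is free -> assigned | voices=[88 83 - -]
Op 3: note_on(81): voice 2 is free -> assigned | voices=[88 83 81 -]
Op 4: note_on(77): voice 3 is free -> assigned | voices=[88 83 81 77]
Op 5: note_on(74): all voices busy, STEAL voice 0 (pitch 88, oldest) -> assign | voices=[74 83 81 77]
Op 6: note_on(62): all voices busy, STEAL voice 1 (pitch 83, oldest) -> assign | voices=[74 62 81 77]
Op 7: note_on(89): all voices busy, STEAL voice 2 (pitch 81, oldest) -> assign | voices=[74 62 89 77]
Op 8: note_off(77): free voice 3 | voices=[74 62 89 -]
Op 9: note_on(85): voice 3 is free -> assigned | voices=[74 62 89 85]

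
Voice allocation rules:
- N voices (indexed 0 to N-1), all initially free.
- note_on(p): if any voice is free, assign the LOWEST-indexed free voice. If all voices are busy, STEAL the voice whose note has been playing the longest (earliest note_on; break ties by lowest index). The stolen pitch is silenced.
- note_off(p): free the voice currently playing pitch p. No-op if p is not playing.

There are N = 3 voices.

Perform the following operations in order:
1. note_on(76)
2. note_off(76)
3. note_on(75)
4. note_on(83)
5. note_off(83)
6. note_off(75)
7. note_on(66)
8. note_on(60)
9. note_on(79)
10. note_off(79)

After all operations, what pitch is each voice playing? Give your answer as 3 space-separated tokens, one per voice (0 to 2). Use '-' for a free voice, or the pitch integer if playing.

Op 1: note_on(76): voice 0 is free -> assigned | voices=[76 - -]
Op 2: note_off(76): free voice 0 | voices=[- - -]
Op 3: note_on(75): voice 0 is free -> assigned | voices=[75 - -]
Op 4: note_on(83): voice 1 is free -> assigned | voices=[75 83 -]
Op 5: note_off(83): free voice 1 | voices=[75 - -]
Op 6: note_off(75): free voice 0 | voices=[- - -]
Op 7: note_on(66): voice 0 is free -> assigned | voices=[66 - -]
Op 8: note_on(60): voice 1 is free -> assigned | voices=[66 60 -]
Op 9: note_on(79): voice 2 is free -> assigned | voices=[66 60 79]
Op 10: note_off(79): free voice 2 | voices=[66 60 -]

Answer: 66 60 -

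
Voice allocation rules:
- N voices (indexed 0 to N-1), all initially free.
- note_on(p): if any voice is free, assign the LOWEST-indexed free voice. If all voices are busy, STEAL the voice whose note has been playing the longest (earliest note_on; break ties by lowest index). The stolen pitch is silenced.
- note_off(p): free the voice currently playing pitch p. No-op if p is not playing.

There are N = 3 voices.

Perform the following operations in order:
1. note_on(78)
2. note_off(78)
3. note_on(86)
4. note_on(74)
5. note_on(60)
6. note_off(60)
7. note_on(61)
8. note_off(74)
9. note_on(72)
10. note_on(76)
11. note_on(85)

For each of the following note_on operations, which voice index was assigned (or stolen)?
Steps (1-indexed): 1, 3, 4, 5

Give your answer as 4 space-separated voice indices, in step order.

Op 1: note_on(78): voice 0 is free -> assigned | voices=[78 - -]
Op 2: note_off(78): free voice 0 | voices=[- - -]
Op 3: note_on(86): voice 0 is free -> assigned | voices=[86 - -]
Op 4: note_on(74): voice 1 is free -> assigned | voices=[86 74 -]
Op 5: note_on(60): voice 2 is free -> assigned | voices=[86 74 60]
Op 6: note_off(60): free voice 2 | voices=[86 74 -]
Op 7: note_on(61): voice 2 is free -> assigned | voices=[86 74 61]
Op 8: note_off(74): free voice 1 | voices=[86 - 61]
Op 9: note_on(72): voice 1 is free -> assigned | voices=[86 72 61]
Op 10: note_on(76): all voices busy, STEAL voice 0 (pitch 86, oldest) -> assign | voices=[76 72 61]
Op 11: note_on(85): all voices busy, STEAL voice 2 (pitch 61, oldest) -> assign | voices=[76 72 85]

Answer: 0 0 1 2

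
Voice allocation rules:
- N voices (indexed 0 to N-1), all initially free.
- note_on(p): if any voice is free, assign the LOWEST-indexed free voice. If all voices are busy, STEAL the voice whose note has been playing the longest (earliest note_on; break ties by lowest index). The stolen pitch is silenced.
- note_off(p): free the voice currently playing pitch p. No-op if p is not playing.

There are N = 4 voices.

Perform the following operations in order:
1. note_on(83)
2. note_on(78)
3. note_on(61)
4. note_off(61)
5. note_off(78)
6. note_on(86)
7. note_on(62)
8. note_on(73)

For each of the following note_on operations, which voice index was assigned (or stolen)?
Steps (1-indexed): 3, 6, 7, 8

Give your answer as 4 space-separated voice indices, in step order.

Op 1: note_on(83): voice 0 is free -> assigned | voices=[83 - - -]
Op 2: note_on(78): voice 1 is free -> assigned | voices=[83 78 - -]
Op 3: note_on(61): voice 2 is free -> assigned | voices=[83 78 61 -]
Op 4: note_off(61): free voice 2 | voices=[83 78 - -]
Op 5: note_off(78): free voice 1 | voices=[83 - - -]
Op 6: note_on(86): voice 1 is free -> assigned | voices=[83 86 - -]
Op 7: note_on(62): voice 2 is free -> assigned | voices=[83 86 62 -]
Op 8: note_on(73): voice 3 is free -> assigned | voices=[83 86 62 73]

Answer: 2 1 2 3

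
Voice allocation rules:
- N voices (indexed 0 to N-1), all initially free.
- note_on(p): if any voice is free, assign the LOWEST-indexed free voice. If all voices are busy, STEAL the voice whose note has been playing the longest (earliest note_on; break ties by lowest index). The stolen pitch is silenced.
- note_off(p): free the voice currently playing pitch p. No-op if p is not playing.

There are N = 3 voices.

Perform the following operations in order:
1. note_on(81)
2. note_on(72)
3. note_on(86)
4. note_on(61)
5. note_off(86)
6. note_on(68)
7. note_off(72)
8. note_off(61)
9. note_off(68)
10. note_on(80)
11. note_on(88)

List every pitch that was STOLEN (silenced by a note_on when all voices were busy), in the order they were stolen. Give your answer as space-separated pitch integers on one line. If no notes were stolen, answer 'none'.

Answer: 81

Derivation:
Op 1: note_on(81): voice 0 is free -> assigned | voices=[81 - -]
Op 2: note_on(72): voice 1 is free -> assigned | voices=[81 72 -]
Op 3: note_on(86): voice 2 is free -> assigned | voices=[81 72 86]
Op 4: note_on(61): all voices busy, STEAL voice 0 (pitch 81, oldest) -> assign | voices=[61 72 86]
Op 5: note_off(86): free voice 2 | voices=[61 72 -]
Op 6: note_on(68): voice 2 is free -> assigned | voices=[61 72 68]
Op 7: note_off(72): free voice 1 | voices=[61 - 68]
Op 8: note_off(61): free voice 0 | voices=[- - 68]
Op 9: note_off(68): free voice 2 | voices=[- - -]
Op 10: note_on(80): voice 0 is free -> assigned | voices=[80 - -]
Op 11: note_on(88): voice 1 is free -> assigned | voices=[80 88 -]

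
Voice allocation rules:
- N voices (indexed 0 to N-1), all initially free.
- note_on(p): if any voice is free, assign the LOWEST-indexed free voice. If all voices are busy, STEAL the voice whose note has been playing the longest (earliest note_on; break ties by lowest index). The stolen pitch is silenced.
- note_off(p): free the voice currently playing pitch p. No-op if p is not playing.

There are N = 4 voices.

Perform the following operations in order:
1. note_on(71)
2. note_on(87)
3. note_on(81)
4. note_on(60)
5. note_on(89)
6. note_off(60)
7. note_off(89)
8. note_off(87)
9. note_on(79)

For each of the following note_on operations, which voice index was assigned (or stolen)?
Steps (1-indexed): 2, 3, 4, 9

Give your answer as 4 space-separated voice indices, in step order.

Answer: 1 2 3 0

Derivation:
Op 1: note_on(71): voice 0 is free -> assigned | voices=[71 - - -]
Op 2: note_on(87): voice 1 is free -> assigned | voices=[71 87 - -]
Op 3: note_on(81): voice 2 is free -> assigned | voices=[71 87 81 -]
Op 4: note_on(60): voice 3 is free -> assigned | voices=[71 87 81 60]
Op 5: note_on(89): all voices busy, STEAL voice 0 (pitch 71, oldest) -> assign | voices=[89 87 81 60]
Op 6: note_off(60): free voice 3 | voices=[89 87 81 -]
Op 7: note_off(89): free voice 0 | voices=[- 87 81 -]
Op 8: note_off(87): free voice 1 | voices=[- - 81 -]
Op 9: note_on(79): voice 0 is free -> assigned | voices=[79 - 81 -]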